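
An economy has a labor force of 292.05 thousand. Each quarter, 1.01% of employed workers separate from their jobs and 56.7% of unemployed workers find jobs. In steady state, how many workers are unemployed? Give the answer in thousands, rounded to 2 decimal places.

Steady-state unemployment rate u* = s/(s+f) = 1.01/(1.01+56.7) = 0.017501.
Unemployed = u* × labor force = 0.017501 × 292.05 ≈ 5.11 thousand.

About 5.11 thousand are unemployed in steady state.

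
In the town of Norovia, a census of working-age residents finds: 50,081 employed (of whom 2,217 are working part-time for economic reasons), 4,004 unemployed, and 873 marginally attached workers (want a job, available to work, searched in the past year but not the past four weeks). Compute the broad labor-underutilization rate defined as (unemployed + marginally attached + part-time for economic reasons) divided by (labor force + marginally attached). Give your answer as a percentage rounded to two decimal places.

Broad underutilization rate ≈ 12.91%.

Labor force = 50,081 + 4,004 = 54,085.
Numerator = 4,004 + 873 + 2,217 = 7,094.
Denominator = 54,085 + 873 = 54,958.
Broad rate = 7,094 / 54,958 = 12.91%.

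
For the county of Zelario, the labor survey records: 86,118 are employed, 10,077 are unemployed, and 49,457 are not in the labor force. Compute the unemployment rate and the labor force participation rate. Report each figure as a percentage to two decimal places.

Labor force = employed + unemployed = 86,118 + 10,077 = 96,195.
Working-age population = 96,195 + 49,457 = 145,652.
Unemployment rate = 10,077 / 96,195 = 10.48%.
Labor force participation rate = 96,195 / 145,652 = 66.04%.

Unemployment rate ≈ 10.48%; labor force participation rate ≈ 66.04%.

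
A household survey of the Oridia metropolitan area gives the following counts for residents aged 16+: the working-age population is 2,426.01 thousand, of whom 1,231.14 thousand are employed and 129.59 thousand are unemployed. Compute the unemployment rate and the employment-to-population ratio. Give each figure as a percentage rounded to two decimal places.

Labor force = employed + unemployed = 1,231.14 + 129.59 = 1,360.73 thousand.
Unemployment rate = 129.59 / 1,360.73 = 9.52%.
Employment-population ratio = 1,231.14 / 2,426.01 = 50.75%.

Unemployment rate ≈ 9.52%; employment-population ratio ≈ 50.75%.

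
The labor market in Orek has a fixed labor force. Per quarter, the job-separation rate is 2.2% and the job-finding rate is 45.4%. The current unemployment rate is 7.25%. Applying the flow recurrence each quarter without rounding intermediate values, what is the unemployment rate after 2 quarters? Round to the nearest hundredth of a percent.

Unemployment rate after two quarters ≈ 5.34%.

With a fixed labor force, u_{t+1} = u_t + s·(1−u_t) − f·u_t = u_t·(1−s−f) + s.
Here 1−s−f = 0.524 and s = 0.022.
u_1 = 0.072500 × 0.524 + 0.022 = 0.059990.
u_2 = 0.059990 × 0.524 + 0.022 = 0.053435.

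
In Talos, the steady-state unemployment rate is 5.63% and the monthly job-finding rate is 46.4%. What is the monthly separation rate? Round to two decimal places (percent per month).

From u* = s/(s+f): s = u·f/(1−u).
s = 0.0563 × 46.4 / (1 − 0.0563) = 2.6123 / 0.9437 ≈ 2.77% per month.

Separation rate ≈ 2.77% per month.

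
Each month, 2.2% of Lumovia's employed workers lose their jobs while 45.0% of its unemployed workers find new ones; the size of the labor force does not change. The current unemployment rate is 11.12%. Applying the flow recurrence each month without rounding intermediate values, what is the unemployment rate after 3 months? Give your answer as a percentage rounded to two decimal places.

Unemployment rate after three months ≈ 5.61%.

With a fixed labor force, u_{t+1} = u_t + s·(1−u_t) − f·u_t = u_t·(1−s−f) + s.
Here 1−s−f = 0.528 and s = 0.022.
u_1 = 0.111200 × 0.528 + 0.022 = 0.080714.
u_2 = 0.080714 × 0.528 + 0.022 = 0.064617.
u_3 = 0.064617 × 0.528 + 0.022 = 0.056118.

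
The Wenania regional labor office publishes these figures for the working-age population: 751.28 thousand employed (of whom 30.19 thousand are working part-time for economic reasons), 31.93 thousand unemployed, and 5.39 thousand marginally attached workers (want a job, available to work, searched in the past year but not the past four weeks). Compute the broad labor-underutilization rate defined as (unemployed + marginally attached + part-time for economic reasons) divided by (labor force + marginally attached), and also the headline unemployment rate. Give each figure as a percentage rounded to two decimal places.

Labor force = 751.28 + 31.93 = 783.21 thousand.
Numerator = 31.93 + 5.39 + 30.19 = 67.51 thousand.
Denominator = 783.21 + 5.39 = 788.60 thousand.
Broad rate = 67.51 / 788.60 = 8.56%.
Headline unemployment rate = 31.93 / 783.21 = 4.08%.

Broad underutilization rate ≈ 8.56%; headline unemployment rate ≈ 4.08%.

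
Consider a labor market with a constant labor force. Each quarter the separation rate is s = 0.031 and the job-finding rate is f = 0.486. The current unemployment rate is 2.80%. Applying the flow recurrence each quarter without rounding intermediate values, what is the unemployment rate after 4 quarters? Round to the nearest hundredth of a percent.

Unemployment rate after four quarters ≈ 5.82%.

With a fixed labor force, u_{t+1} = u_t + s·(1−u_t) − f·u_t = u_t·(1−s−f) + s.
Here 1−s−f = 0.483 and s = 0.031.
u_1 = 0.028000 × 0.483 + 0.031 = 0.044524.
u_2 = 0.044524 × 0.483 + 0.031 = 0.052505.
u_3 = 0.052505 × 0.483 + 0.031 = 0.056360.
u_4 = 0.056360 × 0.483 + 0.031 = 0.058222.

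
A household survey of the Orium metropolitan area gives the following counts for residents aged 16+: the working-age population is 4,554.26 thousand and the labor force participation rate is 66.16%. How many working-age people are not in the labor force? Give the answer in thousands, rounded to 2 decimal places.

About 1,541.16 thousand are not in the labor force.

Share not in the labor force = 1 − 0.6616 = 0.3384.
Not in labor force = 0.3384 × 4,554.26 ≈ 1,541.16 thousand.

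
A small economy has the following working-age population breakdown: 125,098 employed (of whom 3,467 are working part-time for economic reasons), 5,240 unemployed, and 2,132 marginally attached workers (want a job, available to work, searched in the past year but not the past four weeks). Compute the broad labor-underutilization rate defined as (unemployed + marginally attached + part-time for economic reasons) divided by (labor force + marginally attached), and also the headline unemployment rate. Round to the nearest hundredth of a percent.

Labor force = 125,098 + 5,240 = 130,338.
Numerator = 5,240 + 2,132 + 3,467 = 10,839.
Denominator = 130,338 + 2,132 = 132,470.
Broad rate = 10,839 / 132,470 = 8.18%.
Headline unemployment rate = 5,240 / 130,338 = 4.02%.

Broad underutilization rate ≈ 8.18%; headline unemployment rate ≈ 4.02%.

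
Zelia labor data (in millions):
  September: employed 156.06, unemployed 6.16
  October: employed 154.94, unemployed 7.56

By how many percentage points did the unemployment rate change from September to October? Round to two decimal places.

The unemployment rate changed by +0.85 percentage points.

September: labor force = 156.06 + 6.16 = 162.22; u = 6.16/162.22 = 3.80%.
October: labor force = 154.94 + 7.56 = 162.50; u = 7.56/162.50 = 4.65%.
Change = 4.65% − 3.80% = +0.85 pp.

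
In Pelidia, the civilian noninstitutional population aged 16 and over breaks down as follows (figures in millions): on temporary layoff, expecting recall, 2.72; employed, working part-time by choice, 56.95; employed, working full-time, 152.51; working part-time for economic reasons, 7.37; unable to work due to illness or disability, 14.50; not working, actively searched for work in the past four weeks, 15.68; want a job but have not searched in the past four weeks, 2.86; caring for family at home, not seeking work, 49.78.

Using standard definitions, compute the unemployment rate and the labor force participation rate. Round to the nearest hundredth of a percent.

Unemployment rate ≈ 7.82%; labor force participation rate ≈ 77.80%.

Employed = 56.95 + 152.51 + 7.37 = 216.83 million (anyone who worked, including part-time for economic reasons, counts as employed).
Unemployed = 2.72 + 15.68 = 18.40 million (jobless and actively searching, or on temporary layoff).
Labor force = 216.83 + 18.40 = 235.23 million.
Not in labor force = 14.50 + 2.86 + 49.78 = 67.14 million (those not working and not actively searching are outside the labor force — including those who want a job but have given up searching).
Civilian working-age population = 235.23 + 67.14 = 302.37 million.
Unemployment rate = 18.40 / 235.23 = 7.82%.
Labor force participation rate = 235.23 / 302.37 = 77.80%.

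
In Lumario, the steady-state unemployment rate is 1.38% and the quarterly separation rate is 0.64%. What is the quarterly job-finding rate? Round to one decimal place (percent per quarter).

From u* = s/(s+f): f = s·(1−u)/u.
f = 0.64 × (1 − 0.0138) / 0.0138 = 0.6312 / 0.0138 ≈ 45.7% per quarter.

Job-finding rate ≈ 45.7% per quarter.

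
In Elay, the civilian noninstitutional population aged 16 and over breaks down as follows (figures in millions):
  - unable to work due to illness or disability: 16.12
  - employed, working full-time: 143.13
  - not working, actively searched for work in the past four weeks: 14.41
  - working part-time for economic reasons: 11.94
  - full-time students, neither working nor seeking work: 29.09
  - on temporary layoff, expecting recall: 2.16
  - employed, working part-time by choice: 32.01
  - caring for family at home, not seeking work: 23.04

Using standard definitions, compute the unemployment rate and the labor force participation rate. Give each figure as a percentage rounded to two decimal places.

Unemployment rate ≈ 8.14%; labor force participation rate ≈ 74.90%.

Employed = 143.13 + 11.94 + 32.01 = 187.08 million (anyone who worked, including part-time for economic reasons, counts as employed).
Unemployed = 14.41 + 2.16 = 16.57 million (jobless and actively searching, or on temporary layoff).
Labor force = 187.08 + 16.57 = 203.65 million.
Not in labor force = 16.12 + 29.09 + 23.04 = 68.25 million (those not working and not actively searching are outside the labor force).
Civilian working-age population = 203.65 + 68.25 = 271.90 million.
Unemployment rate = 16.57 / 203.65 = 8.14%.
Labor force participation rate = 203.65 / 271.90 = 74.90%.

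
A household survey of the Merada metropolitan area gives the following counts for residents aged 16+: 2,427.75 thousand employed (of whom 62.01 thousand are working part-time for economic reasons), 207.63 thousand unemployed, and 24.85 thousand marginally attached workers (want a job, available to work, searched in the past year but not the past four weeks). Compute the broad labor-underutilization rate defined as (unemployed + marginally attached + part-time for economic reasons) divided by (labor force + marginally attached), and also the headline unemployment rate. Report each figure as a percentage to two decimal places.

Labor force = 2,427.75 + 207.63 = 2,635.38 thousand.
Numerator = 207.63 + 24.85 + 62.01 = 294.49 thousand.
Denominator = 2,635.38 + 24.85 = 2,660.23 thousand.
Broad rate = 294.49 / 2,660.23 = 11.07%.
Headline unemployment rate = 207.63 / 2,635.38 = 7.88%.

Broad underutilization rate ≈ 11.07%; headline unemployment rate ≈ 7.88%.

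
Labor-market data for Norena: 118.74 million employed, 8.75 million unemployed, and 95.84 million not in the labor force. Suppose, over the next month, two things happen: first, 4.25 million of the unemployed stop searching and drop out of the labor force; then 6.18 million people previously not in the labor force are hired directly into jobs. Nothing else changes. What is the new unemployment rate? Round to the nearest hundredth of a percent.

New unemployment rate ≈ 3.48%.

Initially, labor force = 118.74 + 8.75 = 127.49 million, so u = 8.75/127.49 = 6.86%.
After the first change, unemployed and labor force both fall by 4.25 → E = 118.74, U = 4.50, labor force = 123.24 million.
After the second change, employed and labor force both rise by 6.18; unemployed unchanged → E = 124.92, U = 4.50, labor force = 129.42 million.
New unemployment rate = 4.50 / 129.42 = 3.48%.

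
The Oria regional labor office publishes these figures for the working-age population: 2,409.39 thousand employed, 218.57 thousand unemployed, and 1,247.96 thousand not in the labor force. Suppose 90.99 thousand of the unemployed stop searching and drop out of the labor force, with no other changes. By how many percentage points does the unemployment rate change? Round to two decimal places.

Initially, labor force = 2,409.39 + 218.57 = 2,627.96 thousand, so u = 218.57/2,627.96 = 8.32%.
After the change, unemployed and labor force both fall by 90.99 → E = 2,409.39, U = 127.58, labor force = 2,536.97 thousand.
New unemployment rate = 127.58 / 2,536.97 = 5.03%.
Change = 5.03% − 8.32% = −3.29 percentage points.

The unemployment rate changes by −3.29 percentage points.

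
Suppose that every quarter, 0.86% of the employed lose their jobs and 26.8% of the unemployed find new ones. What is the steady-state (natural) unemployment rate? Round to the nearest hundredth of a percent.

Steady-state unemployment rate ≈ 3.11%.

At steady state the flows balance: s·E = f·U, so U/(E+U) = s/(s+f).
u* = 0.86 / (0.86 + 26.8) = 0.86 / 27.66 = 3.11%.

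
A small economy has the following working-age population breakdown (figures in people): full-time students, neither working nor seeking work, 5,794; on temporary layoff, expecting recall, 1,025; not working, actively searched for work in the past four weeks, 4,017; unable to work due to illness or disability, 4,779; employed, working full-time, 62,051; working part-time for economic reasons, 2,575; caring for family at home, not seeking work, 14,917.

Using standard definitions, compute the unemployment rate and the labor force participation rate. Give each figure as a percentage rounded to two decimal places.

Unemployment rate ≈ 7.24%; labor force participation rate ≈ 73.21%.

Employed = 62,051 + 2,575 = 64,626 (anyone who worked, including part-time for economic reasons, counts as employed).
Unemployed = 1,025 + 4,017 = 5,042 (jobless and actively searching, or on temporary layoff).
Labor force = 64,626 + 5,042 = 69,668.
Not in labor force = 5,794 + 4,779 + 14,917 = 25,490 (those not working and not actively searching are outside the labor force).
Civilian working-age population = 69,668 + 25,490 = 95,158.
Unemployment rate = 5,042 / 69,668 = 7.24%.
Labor force participation rate = 69,668 / 95,158 = 73.21%.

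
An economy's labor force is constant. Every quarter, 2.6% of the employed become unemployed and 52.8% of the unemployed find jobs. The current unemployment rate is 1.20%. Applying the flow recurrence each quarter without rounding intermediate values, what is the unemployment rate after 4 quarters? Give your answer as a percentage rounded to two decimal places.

Unemployment rate after four quarters ≈ 4.55%.

With a fixed labor force, u_{t+1} = u_t + s·(1−u_t) − f·u_t = u_t·(1−s−f) + s.
Here 1−s−f = 0.446 and s = 0.026.
u_1 = 0.012000 × 0.446 + 0.026 = 0.031352.
u_2 = 0.031352 × 0.446 + 0.026 = 0.039983.
u_3 = 0.039983 × 0.446 + 0.026 = 0.043832.
u_4 = 0.043832 × 0.446 + 0.026 = 0.045549.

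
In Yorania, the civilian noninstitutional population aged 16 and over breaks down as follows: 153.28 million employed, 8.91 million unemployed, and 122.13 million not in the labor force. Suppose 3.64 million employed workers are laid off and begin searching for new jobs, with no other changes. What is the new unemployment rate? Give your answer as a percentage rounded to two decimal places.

Initially, labor force = 153.28 + 8.91 = 162.19 million, so u = 8.91/162.19 = 5.49%.
After the change, employed falls and unemployed rises by 3.64; labor force unchanged → E = 149.64, U = 12.55, labor force = 162.19 million.
New unemployment rate = 12.55 / 162.19 = 7.74%.

New unemployment rate ≈ 7.74%.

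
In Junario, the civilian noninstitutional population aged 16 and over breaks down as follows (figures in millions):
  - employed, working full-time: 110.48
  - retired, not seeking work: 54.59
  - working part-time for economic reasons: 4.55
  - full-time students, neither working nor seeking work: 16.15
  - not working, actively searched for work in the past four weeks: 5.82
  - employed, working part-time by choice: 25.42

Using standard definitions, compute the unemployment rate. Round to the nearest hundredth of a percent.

Unemployment rate ≈ 3.98%.

Employed = 110.48 + 4.55 + 25.42 = 140.45 million (anyone who worked, including part-time for economic reasons, counts as employed).
Unemployed = 5.82 million.
Labor force = 140.45 + 5.82 = 146.27 million.
Unemployment rate = 5.82 / 146.27 = 3.98%.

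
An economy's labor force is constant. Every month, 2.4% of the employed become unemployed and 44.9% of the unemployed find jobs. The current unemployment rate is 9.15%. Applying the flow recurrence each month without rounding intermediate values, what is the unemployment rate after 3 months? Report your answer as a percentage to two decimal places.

Unemployment rate after three months ≈ 5.67%.

With a fixed labor force, u_{t+1} = u_t + s·(1−u_t) − f·u_t = u_t·(1−s−f) + s.
Here 1−s−f = 0.527 and s = 0.024.
u_1 = 0.091500 × 0.527 + 0.024 = 0.072220.
u_2 = 0.072220 × 0.527 + 0.024 = 0.062060.
u_3 = 0.062060 × 0.527 + 0.024 = 0.056706.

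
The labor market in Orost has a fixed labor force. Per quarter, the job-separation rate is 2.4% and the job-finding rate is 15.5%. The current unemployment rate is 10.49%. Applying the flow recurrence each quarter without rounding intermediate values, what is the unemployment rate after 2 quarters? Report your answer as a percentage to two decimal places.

With a fixed labor force, u_{t+1} = u_t + s·(1−u_t) − f·u_t = u_t·(1−s−f) + s.
Here 1−s−f = 0.821 and s = 0.024.
u_1 = 0.104900 × 0.821 + 0.024 = 0.110123.
u_2 = 0.110123 × 0.821 + 0.024 = 0.114411.

Unemployment rate after two quarters ≈ 11.44%.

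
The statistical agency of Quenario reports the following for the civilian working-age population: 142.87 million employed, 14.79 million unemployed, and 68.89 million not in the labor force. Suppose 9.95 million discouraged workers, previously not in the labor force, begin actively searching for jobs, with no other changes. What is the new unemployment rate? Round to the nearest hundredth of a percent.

New unemployment rate ≈ 14.76%.

Initially, labor force = 142.87 + 14.79 = 157.66 million, so u = 14.79/157.66 = 9.38%.
After the change, unemployed and labor force both rise by 9.95 → E = 142.87, U = 24.74, labor force = 167.61 million.
New unemployment rate = 24.74 / 167.61 = 14.76%.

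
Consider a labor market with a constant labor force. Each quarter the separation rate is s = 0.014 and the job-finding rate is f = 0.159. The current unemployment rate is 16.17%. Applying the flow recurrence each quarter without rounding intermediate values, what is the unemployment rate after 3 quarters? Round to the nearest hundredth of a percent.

Unemployment rate after three quarters ≈ 12.66%.

With a fixed labor force, u_{t+1} = u_t + s·(1−u_t) − f·u_t = u_t·(1−s−f) + s.
Here 1−s−f = 0.827 and s = 0.014.
u_1 = 0.161700 × 0.827 + 0.014 = 0.147726.
u_2 = 0.147726 × 0.827 + 0.014 = 0.136169.
u_3 = 0.136169 × 0.827 + 0.014 = 0.126612.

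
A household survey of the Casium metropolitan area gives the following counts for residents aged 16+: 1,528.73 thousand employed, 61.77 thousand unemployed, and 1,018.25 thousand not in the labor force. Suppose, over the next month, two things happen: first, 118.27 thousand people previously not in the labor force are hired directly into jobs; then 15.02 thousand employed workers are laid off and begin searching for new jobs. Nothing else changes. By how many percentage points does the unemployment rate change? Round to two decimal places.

Initially, labor force = 1,528.73 + 61.77 = 1,590.50 thousand, so u = 61.77/1,590.50 = 3.88%.
After the first change, employed and labor force both rise by 118.27; unemployed unchanged → E = 1,647.00, U = 61.77, labor force = 1,708.77 thousand.
After the second change, employed falls and unemployed rises by 15.02; labor force unchanged → E = 1,631.98, U = 76.79, labor force = 1,708.77 thousand.
New unemployment rate = 76.79 / 1,708.77 = 4.49%.
Change = 4.49% − 3.88% = +0.61 percentage points.

The unemployment rate changes by +0.61 percentage points.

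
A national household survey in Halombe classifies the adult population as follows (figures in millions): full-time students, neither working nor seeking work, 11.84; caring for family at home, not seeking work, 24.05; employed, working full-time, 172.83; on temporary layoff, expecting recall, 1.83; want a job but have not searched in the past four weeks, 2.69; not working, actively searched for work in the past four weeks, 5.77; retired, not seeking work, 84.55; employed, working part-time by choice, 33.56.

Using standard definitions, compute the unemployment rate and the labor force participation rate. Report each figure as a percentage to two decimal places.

Employed = 172.83 + 33.56 = 206.39 million.
Unemployed = 1.83 + 5.77 = 7.60 million (jobless and actively searching, or on temporary layoff).
Labor force = 206.39 + 7.60 = 213.99 million.
Not in labor force = 11.84 + 24.05 + 2.69 + 84.55 = 123.13 million (those not working and not actively searching are outside the labor force — including those who want a job but have given up searching).
Civilian working-age population = 213.99 + 123.13 = 337.12 million.
Unemployment rate = 7.60 / 213.99 = 3.55%.
Labor force participation rate = 213.99 / 337.12 = 63.48%.

Unemployment rate ≈ 3.55%; labor force participation rate ≈ 63.48%.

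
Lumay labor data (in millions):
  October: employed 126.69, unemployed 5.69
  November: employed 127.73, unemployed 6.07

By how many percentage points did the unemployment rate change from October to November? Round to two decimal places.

October: labor force = 126.69 + 5.69 = 132.38; u = 5.69/132.38 = 4.30%.
November: labor force = 127.73 + 6.07 = 133.80; u = 6.07/133.80 = 4.54%.
Change = 4.54% − 4.30% = +0.24 pp.

The unemployment rate changed by +0.24 percentage points.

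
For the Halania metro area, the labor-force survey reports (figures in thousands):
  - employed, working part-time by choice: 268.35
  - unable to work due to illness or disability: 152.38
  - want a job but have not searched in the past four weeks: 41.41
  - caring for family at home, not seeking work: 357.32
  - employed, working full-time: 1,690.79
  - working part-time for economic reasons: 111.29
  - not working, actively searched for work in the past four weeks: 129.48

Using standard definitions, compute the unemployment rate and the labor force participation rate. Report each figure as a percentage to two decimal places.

Unemployment rate ≈ 5.89%; labor force participation rate ≈ 79.97%.

Employed = 268.35 + 1,690.79 + 111.29 = 2,070.43 thousand (anyone who worked, including part-time for economic reasons, counts as employed).
Unemployed = 129.48 thousand.
Labor force = 2,070.43 + 129.48 = 2,199.91 thousand.
Not in labor force = 152.38 + 41.41 + 357.32 = 551.11 thousand (those not working and not actively searching are outside the labor force — including those who want a job but have given up searching).
Civilian working-age population = 2,199.91 + 551.11 = 2,751.02 thousand.
Unemployment rate = 129.48 / 2,199.91 = 5.89%.
Labor force participation rate = 2,199.91 / 2,751.02 = 79.97%.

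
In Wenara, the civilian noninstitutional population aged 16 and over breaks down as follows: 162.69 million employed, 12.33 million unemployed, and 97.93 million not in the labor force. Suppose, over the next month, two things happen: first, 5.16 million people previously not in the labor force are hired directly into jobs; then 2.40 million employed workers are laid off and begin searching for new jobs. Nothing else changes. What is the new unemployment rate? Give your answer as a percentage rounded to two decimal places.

New unemployment rate ≈ 8.18%.

Initially, labor force = 162.69 + 12.33 = 175.02 million, so u = 12.33/175.02 = 7.04%.
After the first change, employed and labor force both rise by 5.16; unemployed unchanged → E = 167.85, U = 12.33, labor force = 180.18 million.
After the second change, employed falls and unemployed rises by 2.40; labor force unchanged → E = 165.45, U = 14.73, labor force = 180.18 million.
New unemployment rate = 14.73 / 180.18 = 8.18%.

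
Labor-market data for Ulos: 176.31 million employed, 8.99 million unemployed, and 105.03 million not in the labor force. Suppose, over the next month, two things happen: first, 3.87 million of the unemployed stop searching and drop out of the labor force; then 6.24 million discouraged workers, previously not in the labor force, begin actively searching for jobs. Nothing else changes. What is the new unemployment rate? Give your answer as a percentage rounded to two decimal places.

Initially, labor force = 176.31 + 8.99 = 185.30 million, so u = 8.99/185.30 = 4.85%.
After the first change, unemployed and labor force both fall by 3.87 → E = 176.31, U = 5.12, labor force = 181.43 million.
After the second change, unemployed and labor force both rise by 6.24 → E = 176.31, U = 11.36, labor force = 187.67 million.
New unemployment rate = 11.36 / 187.67 = 6.05%.

New unemployment rate ≈ 6.05%.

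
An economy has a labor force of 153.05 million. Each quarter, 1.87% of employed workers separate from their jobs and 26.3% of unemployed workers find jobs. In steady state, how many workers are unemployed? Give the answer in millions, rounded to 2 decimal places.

Steady-state unemployment rate u* = s/(s+f) = 1.87/(1.87+26.3) = 0.066383.
Unemployed = u* × labor force = 0.066383 × 153.05 ≈ 10.16 million.

About 10.16 million are unemployed in steady state.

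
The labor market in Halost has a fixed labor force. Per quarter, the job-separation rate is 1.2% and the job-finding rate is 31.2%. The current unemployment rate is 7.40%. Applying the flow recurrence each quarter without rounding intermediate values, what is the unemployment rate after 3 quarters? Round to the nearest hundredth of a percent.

With a fixed labor force, u_{t+1} = u_t + s·(1−u_t) − f·u_t = u_t·(1−s−f) + s.
Here 1−s−f = 0.676 and s = 0.012.
u_1 = 0.074000 × 0.676 + 0.012 = 0.062024.
u_2 = 0.062024 × 0.676 + 0.012 = 0.053928.
u_3 = 0.053928 × 0.676 + 0.012 = 0.048455.

Unemployment rate after three quarters ≈ 4.85%.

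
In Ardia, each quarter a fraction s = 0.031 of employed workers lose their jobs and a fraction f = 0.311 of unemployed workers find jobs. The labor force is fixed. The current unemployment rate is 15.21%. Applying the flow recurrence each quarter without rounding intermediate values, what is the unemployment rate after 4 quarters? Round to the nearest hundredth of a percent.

Unemployment rate after four quarters ≈ 10.22%.

With a fixed labor force, u_{t+1} = u_t + s·(1−u_t) − f·u_t = u_t·(1−s−f) + s.
Here 1−s−f = 0.658 and s = 0.031.
u_1 = 0.152100 × 0.658 + 0.031 = 0.131082.
u_2 = 0.131082 × 0.658 + 0.031 = 0.117252.
u_3 = 0.117252 × 0.658 + 0.031 = 0.108152.
u_4 = 0.108152 × 0.658 + 0.031 = 0.102164.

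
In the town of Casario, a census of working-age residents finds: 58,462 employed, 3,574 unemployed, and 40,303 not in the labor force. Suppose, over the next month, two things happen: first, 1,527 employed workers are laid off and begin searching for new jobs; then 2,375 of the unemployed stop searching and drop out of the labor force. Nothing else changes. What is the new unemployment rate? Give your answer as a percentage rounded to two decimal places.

New unemployment rate ≈ 4.57%.

Initially, labor force = 58,462 + 3,574 = 62,036, so u = 3,574/62,036 = 5.76%.
After the first change, employed falls and unemployed rises by 1,527; labor force unchanged → E = 56,935, U = 5,101, labor force = 62,036.
After the second change, unemployed and labor force both fall by 2,375 → E = 56,935, U = 2,726, labor force = 59,661.
New unemployment rate = 2,726 / 59,661 = 4.57%.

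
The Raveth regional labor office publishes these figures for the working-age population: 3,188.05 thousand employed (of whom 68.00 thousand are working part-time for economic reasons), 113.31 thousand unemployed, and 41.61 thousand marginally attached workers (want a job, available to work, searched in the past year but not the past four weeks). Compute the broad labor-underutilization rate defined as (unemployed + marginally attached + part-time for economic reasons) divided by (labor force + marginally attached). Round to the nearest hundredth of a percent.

Broad underutilization rate ≈ 6.67%.

Labor force = 3,188.05 + 113.31 = 3,301.36 thousand.
Numerator = 113.31 + 41.61 + 68.00 = 222.92 thousand.
Denominator = 3,301.36 + 41.61 = 3,342.97 thousand.
Broad rate = 222.92 / 3,342.97 = 6.67%.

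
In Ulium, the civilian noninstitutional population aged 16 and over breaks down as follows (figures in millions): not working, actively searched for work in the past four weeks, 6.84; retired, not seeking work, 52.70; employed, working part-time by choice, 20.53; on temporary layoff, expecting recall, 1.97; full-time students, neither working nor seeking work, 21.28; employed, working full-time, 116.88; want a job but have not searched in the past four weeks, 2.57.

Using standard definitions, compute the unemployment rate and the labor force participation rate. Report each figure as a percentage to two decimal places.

Unemployment rate ≈ 6.03%; labor force participation rate ≈ 65.64%.

Employed = 20.53 + 116.88 = 137.41 million.
Unemployed = 6.84 + 1.97 = 8.81 million (jobless and actively searching, or on temporary layoff).
Labor force = 137.41 + 8.81 = 146.22 million.
Not in labor force = 52.70 + 21.28 + 2.57 = 76.55 million (those not working and not actively searching are outside the labor force — including those who want a job but have given up searching).
Civilian working-age population = 146.22 + 76.55 = 222.77 million.
Unemployment rate = 8.81 / 146.22 = 6.03%.
Labor force participation rate = 146.22 / 222.77 = 65.64%.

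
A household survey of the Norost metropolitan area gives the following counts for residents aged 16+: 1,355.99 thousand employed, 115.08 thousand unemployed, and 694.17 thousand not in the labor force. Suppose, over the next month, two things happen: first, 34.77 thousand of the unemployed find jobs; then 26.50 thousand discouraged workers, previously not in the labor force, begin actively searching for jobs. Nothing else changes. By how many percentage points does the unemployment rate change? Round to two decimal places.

Initially, labor force = 1,355.99 + 115.08 = 1,471.07 thousand, so u = 115.08/1,471.07 = 7.82%.
After the first change, unemployed falls and employed rises by 34.77; labor force unchanged → E = 1,390.76, U = 80.31, labor force = 1,471.07 thousand.
After the second change, unemployed and labor force both rise by 26.50 → E = 1,390.76, U = 106.81, labor force = 1,497.57 thousand.
New unemployment rate = 106.81 / 1,497.57 = 7.13%.
Change = 7.13% − 7.82% = −0.69 percentage points.

The unemployment rate changes by −0.69 percentage points.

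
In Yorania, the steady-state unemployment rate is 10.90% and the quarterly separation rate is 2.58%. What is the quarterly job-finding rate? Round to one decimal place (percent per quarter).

From u* = s/(s+f): f = s·(1−u)/u.
f = 2.58 × (1 − 0.1090) / 0.1090 = 2.2988 / 0.1090 ≈ 21.1% per quarter.

Job-finding rate ≈ 21.1% per quarter.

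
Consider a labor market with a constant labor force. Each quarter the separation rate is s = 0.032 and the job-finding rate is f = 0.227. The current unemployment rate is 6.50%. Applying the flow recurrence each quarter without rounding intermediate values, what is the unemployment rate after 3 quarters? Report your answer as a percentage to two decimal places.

Unemployment rate after three quarters ≈ 9.97%.

With a fixed labor force, u_{t+1} = u_t + s·(1−u_t) − f·u_t = u_t·(1−s−f) + s.
Here 1−s−f = 0.741 and s = 0.032.
u_1 = 0.065000 × 0.741 + 0.032 = 0.080165.
u_2 = 0.080165 × 0.741 + 0.032 = 0.091402.
u_3 = 0.091402 × 0.741 + 0.032 = 0.099729.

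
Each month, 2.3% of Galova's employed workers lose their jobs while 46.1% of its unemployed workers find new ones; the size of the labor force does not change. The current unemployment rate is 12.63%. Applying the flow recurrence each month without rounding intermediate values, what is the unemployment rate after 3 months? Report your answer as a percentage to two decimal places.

Unemployment rate after three months ≈ 5.83%.

With a fixed labor force, u_{t+1} = u_t + s·(1−u_t) − f·u_t = u_t·(1−s−f) + s.
Here 1−s−f = 0.516 and s = 0.023.
u_1 = 0.126300 × 0.516 + 0.023 = 0.088171.
u_2 = 0.088171 × 0.516 + 0.023 = 0.068496.
u_3 = 0.068496 × 0.516 + 0.023 = 0.058344.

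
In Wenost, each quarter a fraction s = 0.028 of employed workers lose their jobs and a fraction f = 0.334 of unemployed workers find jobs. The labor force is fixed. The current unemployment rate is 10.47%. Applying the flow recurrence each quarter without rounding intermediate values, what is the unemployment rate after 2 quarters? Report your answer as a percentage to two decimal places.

With a fixed labor force, u_{t+1} = u_t + s·(1−u_t) − f·u_t = u_t·(1−s−f) + s.
Here 1−s−f = 0.638 and s = 0.028.
u_1 = 0.104700 × 0.638 + 0.028 = 0.094799.
u_2 = 0.094799 × 0.638 + 0.028 = 0.088482.

Unemployment rate after two quarters ≈ 8.85%.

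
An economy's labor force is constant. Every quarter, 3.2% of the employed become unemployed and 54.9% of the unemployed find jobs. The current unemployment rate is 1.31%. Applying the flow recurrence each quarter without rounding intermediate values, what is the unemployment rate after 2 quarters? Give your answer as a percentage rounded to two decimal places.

With a fixed labor force, u_{t+1} = u_t + s·(1−u_t) − f·u_t = u_t·(1−s−f) + s.
Here 1−s−f = 0.419 and s = 0.032.
u_1 = 0.013100 × 0.419 + 0.032 = 0.037489.
u_2 = 0.037489 × 0.419 + 0.032 = 0.047708.

Unemployment rate after two quarters ≈ 4.77%.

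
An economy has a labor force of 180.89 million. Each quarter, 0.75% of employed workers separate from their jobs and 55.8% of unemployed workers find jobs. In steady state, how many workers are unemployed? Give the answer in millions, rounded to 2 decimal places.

Steady-state unemployment rate u* = s/(s+f) = 0.75/(0.75+55.8) = 0.013263.
Unemployed = u* × labor force = 0.013263 × 180.89 ≈ 2.40 million.

About 2.40 million are unemployed in steady state.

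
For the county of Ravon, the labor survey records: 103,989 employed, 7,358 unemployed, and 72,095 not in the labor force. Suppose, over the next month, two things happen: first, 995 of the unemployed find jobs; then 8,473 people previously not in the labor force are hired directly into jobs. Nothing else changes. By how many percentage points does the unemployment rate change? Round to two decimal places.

Initially, labor force = 103,989 + 7,358 = 111,347, so u = 7,358/111,347 = 6.61%.
After the first change, unemployed falls and employed rises by 995; labor force unchanged → E = 104,984, U = 6,363, labor force = 111,347.
After the second change, employed and labor force both rise by 8,473; unemployed unchanged → E = 113,457, U = 6,363, labor force = 119,820.
New unemployment rate = 6,363 / 119,820 = 5.31%.
Change = 5.31% − 6.61% = −1.30 percentage points.

The unemployment rate changes by −1.30 percentage points.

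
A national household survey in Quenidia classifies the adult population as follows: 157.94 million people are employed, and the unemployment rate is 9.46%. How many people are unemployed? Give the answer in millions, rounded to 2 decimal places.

About 16.50 million are unemployed.

Let U be the number unemployed. The labor force is E + U, and U/(E+U) = 0.0946.
So U = 0.0946 × 157.94 / (1 − 0.0946) = 14.9411 / 0.9054 ≈ 16.50 million.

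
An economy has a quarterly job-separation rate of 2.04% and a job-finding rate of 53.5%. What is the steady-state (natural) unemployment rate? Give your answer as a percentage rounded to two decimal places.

At steady state the flows balance: s·E = f·U, so U/(E+U) = s/(s+f).
u* = 2.04 / (2.04 + 53.5) = 2.04 / 55.54 = 3.67%.

Steady-state unemployment rate ≈ 3.67%.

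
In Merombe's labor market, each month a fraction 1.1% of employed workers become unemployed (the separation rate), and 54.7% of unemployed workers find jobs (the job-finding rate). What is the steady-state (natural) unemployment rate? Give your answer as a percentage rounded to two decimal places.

Steady-state unemployment rate ≈ 1.97%.

At steady state the flows balance: s·E = f·U, so U/(E+U) = s/(s+f).
u* = 1.1 / (1.1 + 54.7) = 1.1 / 55.80 = 1.97%.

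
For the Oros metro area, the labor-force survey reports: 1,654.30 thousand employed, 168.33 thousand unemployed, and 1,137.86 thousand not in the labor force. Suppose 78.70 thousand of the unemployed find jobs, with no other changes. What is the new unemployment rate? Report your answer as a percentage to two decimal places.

Initially, labor force = 1,654.30 + 168.33 = 1,822.63 thousand, so u = 168.33/1,822.63 = 9.24%.
After the change, unemployed falls and employed rises by 78.70; labor force unchanged → E = 1,733.00, U = 89.63, labor force = 1,822.63 thousand.
New unemployment rate = 89.63 / 1,822.63 = 4.92%.

New unemployment rate ≈ 4.92%.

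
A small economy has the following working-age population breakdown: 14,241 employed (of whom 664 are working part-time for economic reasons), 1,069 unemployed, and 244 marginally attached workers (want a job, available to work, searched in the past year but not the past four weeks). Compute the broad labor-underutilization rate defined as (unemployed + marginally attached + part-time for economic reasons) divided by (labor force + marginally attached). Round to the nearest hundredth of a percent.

Broad underutilization rate ≈ 12.71%.

Labor force = 14,241 + 1,069 = 15,310.
Numerator = 1,069 + 244 + 664 = 1,977.
Denominator = 15,310 + 244 = 15,554.
Broad rate = 1,977 / 15,554 = 12.71%.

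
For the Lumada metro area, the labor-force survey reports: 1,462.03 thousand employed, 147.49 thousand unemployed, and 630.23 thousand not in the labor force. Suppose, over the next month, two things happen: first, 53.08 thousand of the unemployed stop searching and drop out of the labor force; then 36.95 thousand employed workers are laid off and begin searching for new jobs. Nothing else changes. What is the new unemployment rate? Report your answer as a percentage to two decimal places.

Initially, labor force = 1,462.03 + 147.49 = 1,609.52 thousand, so u = 147.49/1,609.52 = 9.16%.
After the first change, unemployed and labor force both fall by 53.08 → E = 1,462.03, U = 94.41, labor force = 1,556.44 thousand.
After the second change, employed falls and unemployed rises by 36.95; labor force unchanged → E = 1,425.08, U = 131.36, labor force = 1,556.44 thousand.
New unemployment rate = 131.36 / 1,556.44 = 8.44%.

New unemployment rate ≈ 8.44%.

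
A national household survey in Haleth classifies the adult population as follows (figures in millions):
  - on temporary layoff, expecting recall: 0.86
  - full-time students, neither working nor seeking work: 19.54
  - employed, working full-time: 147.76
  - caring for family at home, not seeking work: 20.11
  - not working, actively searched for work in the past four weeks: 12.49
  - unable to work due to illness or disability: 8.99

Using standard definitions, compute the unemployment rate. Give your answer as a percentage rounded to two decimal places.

Employed = 147.76 million.
Unemployed = 0.86 + 12.49 = 13.35 million (jobless and actively searching, or on temporary layoff).
Labor force = 147.76 + 13.35 = 161.11 million.
Unemployment rate = 13.35 / 161.11 = 8.29%.

Unemployment rate ≈ 8.29%.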